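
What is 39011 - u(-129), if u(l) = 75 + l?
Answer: 39065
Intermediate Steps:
39011 - u(-129) = 39011 - (75 - 129) = 39011 - 1*(-54) = 39011 + 54 = 39065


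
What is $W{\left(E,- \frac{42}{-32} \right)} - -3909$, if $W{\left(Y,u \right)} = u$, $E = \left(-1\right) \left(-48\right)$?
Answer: $\frac{62565}{16} \approx 3910.3$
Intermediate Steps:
$E = 48$
$W{\left(E,- \frac{42}{-32} \right)} - -3909 = - \frac{42}{-32} - -3909 = \left(-42\right) \left(- \frac{1}{32}\right) + 3909 = \frac{21}{16} + 3909 = \frac{62565}{16}$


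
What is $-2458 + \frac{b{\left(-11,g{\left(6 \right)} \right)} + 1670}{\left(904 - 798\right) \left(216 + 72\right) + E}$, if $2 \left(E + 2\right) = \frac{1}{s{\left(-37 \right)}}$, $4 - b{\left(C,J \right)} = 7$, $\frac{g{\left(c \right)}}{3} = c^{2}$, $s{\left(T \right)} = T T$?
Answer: $- \frac{205435540316}{83580189} \approx -2457.9$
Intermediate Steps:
$s{\left(T \right)} = T^{2}$
$g{\left(c \right)} = 3 c^{2}$
$b{\left(C,J \right)} = -3$ ($b{\left(C,J \right)} = 4 - 7 = -3$)
$E = - \frac{5475}{2738}$ ($E = -2 + \frac{1}{2 \left(-37\right)^{2}} = -2 + \frac{1}{2 \cdot 1369} = -2 + \frac{1}{2} \cdot \frac{1}{1369} = -2 + \frac{1}{2738} = - \frac{5475}{2738} \approx -1.9996$)
$-2458 + \frac{b{\left(-11,g{\left(6 \right)} \right)} + 1670}{\left(904 - 798\right) \left(216 + 72\right) + E} = -2458 + \frac{-3 + 1670}{\left(904 - 798\right) \left(216 + 72\right) - \frac{5475}{2738}} = -2458 + \frac{1667}{106 \cdot 288 - \frac{5475}{2738}} = -2458 + \frac{1667}{30528 - \frac{5475}{2738}} = -2458 + \frac{1667}{\frac{83580189}{2738}} = -2458 + 1667 \cdot \frac{2738}{83580189} = -2458 + \frac{4564246}{83580189} = - \frac{205435540316}{83580189}$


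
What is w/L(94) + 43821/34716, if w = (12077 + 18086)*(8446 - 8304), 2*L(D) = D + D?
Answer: 24782969285/543884 ≈ 45567.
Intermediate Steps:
L(D) = D (L(D) = (D + D)/2 = (2*D)/2 = D)
w = 4283146 (w = 30163*142 = 4283146)
w/L(94) + 43821/34716 = 4283146/94 + 43821/34716 = 4283146*(1/94) + 43821*(1/34716) = 2141573/47 + 14607/11572 = 24782969285/543884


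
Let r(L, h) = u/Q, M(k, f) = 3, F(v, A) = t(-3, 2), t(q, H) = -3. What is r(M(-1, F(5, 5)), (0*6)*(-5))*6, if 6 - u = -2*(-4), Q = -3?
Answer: 4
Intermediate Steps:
F(v, A) = -3
u = -2 (u = 6 - (-2)*(-4) = 6 - 1*8 = 6 - 8 = -2)
r(L, h) = 2/3 (r(L, h) = -2/(-3) = -2*(-1/3) = 2/3)
r(M(-1, F(5, 5)), (0*6)*(-5))*6 = (2/3)*6 = 4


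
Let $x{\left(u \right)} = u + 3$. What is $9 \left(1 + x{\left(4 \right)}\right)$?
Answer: $72$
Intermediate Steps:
$x{\left(u \right)} = 3 + u$
$9 \left(1 + x{\left(4 \right)}\right) = 9 \left(1 + \left(3 + 4\right)\right) = 9 \left(1 + 7\right) = 9 \cdot 8 = 72$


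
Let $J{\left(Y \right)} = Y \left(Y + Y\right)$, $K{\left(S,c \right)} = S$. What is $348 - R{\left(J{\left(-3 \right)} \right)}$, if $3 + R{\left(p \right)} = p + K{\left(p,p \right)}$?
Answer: $315$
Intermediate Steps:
$J{\left(Y \right)} = 2 Y^{2}$ ($J{\left(Y \right)} = Y 2 Y = 2 Y^{2}$)
$R{\left(p \right)} = -3 + 2 p$ ($R{\left(p \right)} = -3 + \left(p + p\right) = -3 + 2 p$)
$348 - R{\left(J{\left(-3 \right)} \right)} = 348 - \left(-3 + 2 \cdot 2 \left(-3\right)^{2}\right) = 348 - \left(-3 + 2 \cdot 2 \cdot 9\right) = 348 - \left(-3 + 2 \cdot 18\right) = 348 - \left(-3 + 36\right) = 348 - 33 = 315$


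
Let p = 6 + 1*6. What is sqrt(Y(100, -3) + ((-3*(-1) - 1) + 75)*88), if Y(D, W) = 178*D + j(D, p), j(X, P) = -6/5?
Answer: sqrt(614370)/5 ≈ 156.76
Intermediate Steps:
p = 12 (p = 6 + 6 = 12)
j(X, P) = -6/5 (j(X, P) = -6*1/5 = -6/5)
Y(D, W) = -6/5 + 178*D (Y(D, W) = 178*D - 6/5 = -6/5 + 178*D)
sqrt(Y(100, -3) + ((-3*(-1) - 1) + 75)*88) = sqrt((-6/5 + 178*100) + ((-3*(-1) - 1) + 75)*88) = sqrt((-6/5 + 17800) + ((3 - 1) + 75)*88) = sqrt(88994/5 + (2 + 75)*88) = sqrt(88994/5 + 77*88) = sqrt(88994/5 + 6776) = sqrt(122874/5) = sqrt(614370)/5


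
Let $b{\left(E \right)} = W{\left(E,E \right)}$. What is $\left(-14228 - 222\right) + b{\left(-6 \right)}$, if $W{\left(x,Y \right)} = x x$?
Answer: $-14414$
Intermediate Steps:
$W{\left(x,Y \right)} = x^{2}$
$b{\left(E \right)} = E^{2}$
$\left(-14228 - 222\right) + b{\left(-6 \right)} = \left(-14228 - 222\right) + \left(-6\right)^{2} = -14450 + 36 = -14414$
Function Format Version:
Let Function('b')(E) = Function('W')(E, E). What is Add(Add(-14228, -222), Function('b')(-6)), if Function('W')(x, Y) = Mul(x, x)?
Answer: -14414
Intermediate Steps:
Function('W')(x, Y) = Pow(x, 2)
Function('b')(E) = Pow(E, 2)
Add(Add(-14228, -222), Function('b')(-6)) = Add(Add(-14228, -222), Pow(-6, 2)) = Add(-14450, 36) = -14414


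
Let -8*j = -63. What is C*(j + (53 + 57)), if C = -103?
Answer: -97129/8 ≈ -12141.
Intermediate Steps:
j = 63/8 (j = -⅛*(-63) = 63/8 ≈ 7.8750)
C*(j + (53 + 57)) = -103*(63/8 + (53 + 57)) = -103*(63/8 + 110) = -103*943/8 = -97129/8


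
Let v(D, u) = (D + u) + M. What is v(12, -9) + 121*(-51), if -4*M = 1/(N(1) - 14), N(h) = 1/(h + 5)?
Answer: -1023885/166 ≈ -6168.0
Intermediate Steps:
N(h) = 1/(5 + h)
M = 3/166 (M = -1/(4*(1/(5 + 1) - 14)) = -1/(4*(1/6 - 14)) = -1/(4*(⅙ - 14)) = -1/(4*(-83/6)) = -¼*(-6/83) = 3/166 ≈ 0.018072)
v(D, u) = 3/166 + D + u (v(D, u) = (D + u) + 3/166 = 3/166 + D + u)
v(12, -9) + 121*(-51) = (3/166 + 12 - 9) + 121*(-51) = 501/166 - 6171 = -1023885/166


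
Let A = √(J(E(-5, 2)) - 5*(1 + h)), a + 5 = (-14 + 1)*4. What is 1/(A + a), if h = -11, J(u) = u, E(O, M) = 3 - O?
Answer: -57/3191 - √58/3191 ≈ -0.020249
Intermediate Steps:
a = -57 (a = -5 + (-14 + 1)*4 = -5 - 13*4 = -5 - 52 = -57)
A = √58 (A = √((3 - 1*(-5)) - 5*(1 - 11)) = √((3 + 5) - 5*(-10)) = √(8 + 50) = √58 ≈ 7.6158)
1/(A + a) = 1/(√58 - 57) = 1/(-57 + √58)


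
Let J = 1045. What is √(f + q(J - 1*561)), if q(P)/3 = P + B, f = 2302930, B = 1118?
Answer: 2*√576934 ≈ 1519.1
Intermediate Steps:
q(P) = 3354 + 3*P (q(P) = 3*(P + 1118) = 3*(1118 + P) = 3354 + 3*P)
√(f + q(J - 1*561)) = √(2302930 + (3354 + 3*(1045 - 1*561))) = √(2302930 + (3354 + 3*(1045 - 561))) = √(2302930 + (3354 + 3*484)) = √(2302930 + (3354 + 1452)) = √(2302930 + 4806) = √2307736 = 2*√576934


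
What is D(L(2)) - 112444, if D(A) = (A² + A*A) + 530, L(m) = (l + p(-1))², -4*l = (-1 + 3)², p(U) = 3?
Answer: -111882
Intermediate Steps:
l = -1 (l = -(-1 + 3)²/4 = -¼*2² = -¼*4 = -1)
L(m) = 4 (L(m) = (-1 + 3)² = 2² = 4)
D(A) = 530 + 2*A² (D(A) = (A² + A²) + 530 = 2*A² + 530 = 530 + 2*A²)
D(L(2)) - 112444 = (530 + 2*4²) - 112444 = (530 + 2*16) - 112444 = (530 + 32) - 112444 = 562 - 112444 = -111882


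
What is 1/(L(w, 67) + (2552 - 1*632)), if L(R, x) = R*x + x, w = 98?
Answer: 1/8553 ≈ 0.00011692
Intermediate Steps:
L(R, x) = x + R*x
1/(L(w, 67) + (2552 - 1*632)) = 1/(67*(1 + 98) + (2552 - 1*632)) = 1/(67*99 + (2552 - 632)) = 1/(6633 + 1920) = 1/8553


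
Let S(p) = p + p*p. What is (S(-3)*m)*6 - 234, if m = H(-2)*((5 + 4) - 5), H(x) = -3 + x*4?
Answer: -1818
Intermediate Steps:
H(x) = -3 + 4*x
m = -44 (m = (-3 + 4*(-2))*((5 + 4) - 5) = (-3 - 8)*(9 - 5) = -11*4 = -44)
S(p) = p + p²
(S(-3)*m)*6 - 234 = (-3*(1 - 3)*(-44))*6 - 234 = (-3*(-2)*(-44))*6 - 234 = (6*(-44))*6 - 234 = -264*6 - 234 = -1584 - 234 = -1818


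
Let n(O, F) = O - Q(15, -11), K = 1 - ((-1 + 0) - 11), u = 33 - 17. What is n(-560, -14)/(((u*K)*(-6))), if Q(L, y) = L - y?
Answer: 293/624 ≈ 0.46955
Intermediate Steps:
u = 16
K = 13 (K = 1 - (-1 - 11) = 1 - 1*(-12) = 1 + 12 = 13)
n(O, F) = -26 + O (n(O, F) = O - (15 - 1*(-11)) = O - (15 + 11) = O - 1*26 = O - 26 = -26 + O)
n(-560, -14)/(((u*K)*(-6))) = (-26 - 560)/(((16*13)*(-6))) = -586/(208*(-6)) = -586/(-1248) = -586*(-1/1248) = 293/624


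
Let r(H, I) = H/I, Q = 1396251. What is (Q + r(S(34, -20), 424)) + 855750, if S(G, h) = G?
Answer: 477424229/212 ≈ 2.2520e+6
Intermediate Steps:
(Q + r(S(34, -20), 424)) + 855750 = (1396251 + 34/424) + 855750 = (1396251 + 34*(1/424)) + 855750 = (1396251 + 17/212) + 855750 = 296005229/212 + 855750 = 477424229/212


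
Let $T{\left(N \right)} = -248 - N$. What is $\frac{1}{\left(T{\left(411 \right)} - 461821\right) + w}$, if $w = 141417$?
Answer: $- \frac{1}{321063} \approx -3.1147 \cdot 10^{-6}$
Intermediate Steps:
$\frac{1}{\left(T{\left(411 \right)} - 461821\right) + w} = \frac{1}{\left(\left(-248 - 411\right) - 461821\right) + 141417} = \frac{1}{\left(-659 - 461821\right) + 141417} = \frac{1}{-462480 + 141417} = \frac{1}{-321063} = - \frac{1}{321063}$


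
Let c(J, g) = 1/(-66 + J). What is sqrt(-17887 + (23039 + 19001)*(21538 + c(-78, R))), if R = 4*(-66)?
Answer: sqrt(32595816278)/6 ≈ 30091.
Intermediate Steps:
R = -264
sqrt(-17887 + (23039 + 19001)*(21538 + c(-78, R))) = sqrt(-17887 + (23039 + 19001)*(21538 + 1/(-66 - 78))) = sqrt(-17887 + 42040*(21538 + 1/(-144))) = sqrt(-17887 + 42040*(21538 - 1/144)) = sqrt(-17887 + 42040*(3101471/144)) = sqrt(-17887 + 16298230105/18) = sqrt(16297908139/18) = sqrt(32595816278)/6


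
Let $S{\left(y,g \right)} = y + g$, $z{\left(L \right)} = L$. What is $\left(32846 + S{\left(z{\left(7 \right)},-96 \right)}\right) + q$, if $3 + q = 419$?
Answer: $33173$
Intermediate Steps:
$q = 416$ ($q = -3 + 419 = 416$)
$S{\left(y,g \right)} = g + y$
$\left(32846 + S{\left(z{\left(7 \right)},-96 \right)}\right) + q = \left(32846 + \left(-96 + 7\right)\right) + 416 = \left(32846 - 89\right) + 416 = 32757 + 416 = 33173$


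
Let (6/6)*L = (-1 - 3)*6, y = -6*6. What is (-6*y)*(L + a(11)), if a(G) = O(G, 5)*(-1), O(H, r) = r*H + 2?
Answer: -17496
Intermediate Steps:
y = -36
O(H, r) = 2 + H*r (O(H, r) = H*r + 2 = 2 + H*r)
L = -24 (L = (-1 - 3)*6 = -4*6 = -24)
a(G) = -2 - 5*G (a(G) = (2 + G*5)*(-1) = (2 + 5*G)*(-1) = -2 - 5*G)
(-6*y)*(L + a(11)) = (-6*(-36))*(-24 + (-2 - 5*11)) = 216*(-24 + (-2 - 55)) = 216*(-24 - 57) = 216*(-81) = -17496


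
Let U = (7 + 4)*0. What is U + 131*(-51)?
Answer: -6681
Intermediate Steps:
U = 0 (U = 11*0 = 0)
U + 131*(-51) = 0 + 131*(-51) = 0 - 6681 = -6681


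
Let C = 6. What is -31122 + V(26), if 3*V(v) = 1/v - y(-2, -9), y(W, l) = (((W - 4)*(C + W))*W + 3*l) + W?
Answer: -2428009/78 ≈ -31128.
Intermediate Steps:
y(W, l) = W + 3*l + W*(-4 + W)*(6 + W) (y(W, l) = (((W - 4)*(6 + W))*W + 3*l) + W = (((-4 + W)*(6 + W))*W + 3*l) + W = (W*(-4 + W)*(6 + W) + 3*l) + W = (3*l + W*(-4 + W)*(6 + W)) + W = W + 3*l + W*(-4 + W)*(6 + W))
V(v) = -19/3 + 1/(3*v) (V(v) = (1/v - ((-2)³ - 23*(-2) + 2*(-2)² + 3*(-9)))/3 = (1/v - (-8 + 46 + 2*4 - 27))/3 = (1/v - (-8 + 46 + 8 - 27))/3 = (1/v - 1*19)/3 = (1/v - 19)/3 = (-19 + 1/v)/3 = -19/3 + 1/(3*v))
-31122 + V(26) = -31122 + (⅓)*(1 - 19*26)/26 = -31122 + (⅓)*(1/26)*(1 - 494) = -31122 + (⅓)*(1/26)*(-493) = -31122 - 493/78 = -2428009/78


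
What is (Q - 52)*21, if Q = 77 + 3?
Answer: 588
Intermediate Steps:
Q = 80
(Q - 52)*21 = (80 - 52)*21 = 28*21 = 588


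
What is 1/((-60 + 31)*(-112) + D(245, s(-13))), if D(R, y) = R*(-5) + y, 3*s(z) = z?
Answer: 3/6056 ≈ 0.00049538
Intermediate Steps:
s(z) = z/3
D(R, y) = y - 5*R (D(R, y) = -5*R + y = y - 5*R)
1/((-60 + 31)*(-112) + D(245, s(-13))) = 1/((-60 + 31)*(-112) + ((⅓)*(-13) - 5*245)) = 1/(-29*(-112) + (-13/3 - 1225)) = 1/(3248 - 3688/3) = 1/(6056/3) = 3/6056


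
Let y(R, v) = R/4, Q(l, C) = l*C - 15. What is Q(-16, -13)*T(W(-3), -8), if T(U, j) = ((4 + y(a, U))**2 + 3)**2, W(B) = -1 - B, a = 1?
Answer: 21918817/256 ≈ 85620.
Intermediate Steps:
Q(l, C) = -15 + C*l (Q(l, C) = C*l - 15 = -15 + C*l)
y(R, v) = R/4 (y(R, v) = R*(1/4) = R/4)
T(U, j) = 113569/256 (T(U, j) = ((4 + (1/4)*1)**2 + 3)**2 = ((4 + 1/4)**2 + 3)**2 = ((17/4)**2 + 3)**2 = (289/16 + 3)**2 = (337/16)**2 = 113569/256)
Q(-16, -13)*T(W(-3), -8) = (-15 - 13*(-16))*(113569/256) = (-15 + 208)*(113569/256) = 193*(113569/256) = 21918817/256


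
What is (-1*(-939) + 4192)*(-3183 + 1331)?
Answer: -9502612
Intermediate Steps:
(-1*(-939) + 4192)*(-3183 + 1331) = (939 + 4192)*(-1852) = 5131*(-1852) = -9502612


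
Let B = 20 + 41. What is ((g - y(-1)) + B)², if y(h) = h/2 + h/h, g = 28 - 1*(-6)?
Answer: 35721/4 ≈ 8930.3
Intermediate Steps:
g = 34 (g = 28 + 6 = 34)
y(h) = 1 + h/2 (y(h) = h*(½) + 1 = h/2 + 1 = 1 + h/2)
B = 61
((g - y(-1)) + B)² = ((34 - (1 + (½)*(-1))) + 61)² = ((34 - (1 - ½)) + 61)² = ((34 - 1*½) + 61)² = ((34 - ½) + 61)² = (67/2 + 61)² = (189/2)² = 35721/4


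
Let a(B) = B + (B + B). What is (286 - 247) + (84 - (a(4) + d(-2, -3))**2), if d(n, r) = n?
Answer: 23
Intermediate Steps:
a(B) = 3*B (a(B) = B + 2*B = 3*B)
(286 - 247) + (84 - (a(4) + d(-2, -3))**2) = (286 - 247) + (84 - (3*4 - 2)**2) = 39 + (84 - (12 - 2)**2) = 39 + (84 - 1*10**2) = 39 + (84 - 1*100) = 39 + (84 - 100) = 39 - 16 = 23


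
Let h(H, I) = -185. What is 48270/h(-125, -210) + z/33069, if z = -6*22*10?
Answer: -106432322/407851 ≈ -260.96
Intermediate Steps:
z = -1320 (z = -132*10 = -1320)
48270/h(-125, -210) + z/33069 = 48270/(-185) - 1320/33069 = 48270*(-1/185) - 1320*1/33069 = -9654/37 - 440/11023 = -106432322/407851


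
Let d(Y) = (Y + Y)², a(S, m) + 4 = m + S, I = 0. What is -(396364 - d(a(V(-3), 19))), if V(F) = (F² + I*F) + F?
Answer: -394600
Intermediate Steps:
V(F) = F + F² (V(F) = (F² + 0*F) + F = (F² + 0) + F = F² + F = F + F²)
a(S, m) = -4 + S + m (a(S, m) = -4 + (m + S) = -4 + (S + m) = -4 + S + m)
d(Y) = 4*Y² (d(Y) = (2*Y)² = 4*Y²)
-(396364 - d(a(V(-3), 19))) = -(396364 - 4*(-4 - 3*(1 - 3) + 19)²) = -(396364 - 4*(-4 - 3*(-2) + 19)²) = -(396364 - 4*(-4 + 6 + 19)²) = -(396364 - 4*21²) = -(396364 - 4*441) = -(396364 - 1*1764) = -(396364 - 1764) = -1*394600 = -394600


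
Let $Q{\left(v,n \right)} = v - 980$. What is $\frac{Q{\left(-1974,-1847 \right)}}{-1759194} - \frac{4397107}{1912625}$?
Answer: $- \frac{27026973278}{11764609875} \approx -2.2973$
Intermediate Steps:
$Q{\left(v,n \right)} = -980 + v$
$\frac{Q{\left(-1974,-1847 \right)}}{-1759194} - \frac{4397107}{1912625} = \frac{-980 - 1974}{-1759194} - \frac{4397107}{1912625} = \left(-2954\right) \left(- \frac{1}{1759194}\right) - \frac{30749}{13375} = \frac{1477}{879597} - \frac{30749}{13375} = - \frac{27026973278}{11764609875}$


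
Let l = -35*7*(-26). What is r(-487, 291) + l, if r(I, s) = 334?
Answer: 6704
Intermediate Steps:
l = 6370 (l = -245*(-26) = 6370)
r(-487, 291) + l = 334 + 6370 = 6704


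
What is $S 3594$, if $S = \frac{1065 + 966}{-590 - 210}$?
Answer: $- \frac{3649707}{400} \approx -9124.3$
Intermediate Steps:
$S = - \frac{2031}{800}$ ($S = \frac{2031}{-800} = 2031 \left(- \frac{1}{800}\right) = - \frac{2031}{800} \approx -2.5387$)
$S 3594 = \left(- \frac{2031}{800}\right) 3594 = - \frac{3649707}{400}$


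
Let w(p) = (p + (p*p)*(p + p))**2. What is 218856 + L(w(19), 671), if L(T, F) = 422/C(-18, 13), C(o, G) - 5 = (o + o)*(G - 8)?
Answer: 38299378/175 ≈ 2.1885e+5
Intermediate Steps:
C(o, G) = 5 + 2*o*(-8 + G) (C(o, G) = 5 + (o + o)*(G - 8) = 5 + (2*o)*(-8 + G) = 5 + 2*o*(-8 + G))
w(p) = (p + 2*p**3)**2 (w(p) = (p + p**2*(2*p))**2 = (p + 2*p**3)**2)
L(T, F) = -422/175 (L(T, F) = 422/(5 - 16*(-18) + 2*13*(-18)) = 422/(5 + 288 - 468) = 422/(-175) = 422*(-1/175) = -422/175)
218856 + L(w(19), 671) = 218856 - 422/175 = 38299378/175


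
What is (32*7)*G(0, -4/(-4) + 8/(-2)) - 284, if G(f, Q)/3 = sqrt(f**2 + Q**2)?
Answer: 1732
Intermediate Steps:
G(f, Q) = 3*sqrt(Q**2 + f**2) (G(f, Q) = 3*sqrt(f**2 + Q**2) = 3*sqrt(Q**2 + f**2))
(32*7)*G(0, -4/(-4) + 8/(-2)) - 284 = (32*7)*(3*sqrt((-4/(-4) + 8/(-2))**2 + 0**2)) - 284 = 224*(3*sqrt((-4*(-1/4) + 8*(-1/2))**2 + 0)) - 284 = 224*(3*sqrt((1 - 4)**2 + 0)) - 284 = 224*(3*sqrt((-3)**2 + 0)) - 284 = 224*(3*sqrt(9 + 0)) - 284 = 224*(3*sqrt(9)) - 284 = 224*(3*3) - 284 = 224*9 - 284 = 2016 - 284 = 1732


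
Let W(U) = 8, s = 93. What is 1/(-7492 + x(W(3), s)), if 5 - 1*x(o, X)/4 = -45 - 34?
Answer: -1/7156 ≈ -0.00013974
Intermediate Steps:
x(o, X) = 336 (x(o, X) = 20 - 4*(-45 - 34) = 20 - 4*(-79) = 20 + 316 = 336)
1/(-7492 + x(W(3), s)) = 1/(-7492 + 336) = 1/(-7156) = -1/7156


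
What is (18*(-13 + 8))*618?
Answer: -55620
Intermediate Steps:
(18*(-13 + 8))*618 = (18*(-5))*618 = -90*618 = -55620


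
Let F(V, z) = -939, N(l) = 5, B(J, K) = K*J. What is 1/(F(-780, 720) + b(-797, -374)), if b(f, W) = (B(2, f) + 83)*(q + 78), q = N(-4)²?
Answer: -1/156572 ≈ -6.3868e-6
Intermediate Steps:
B(J, K) = J*K
q = 25 (q = 5² = 25)
b(f, W) = 8549 + 206*f (b(f, W) = (2*f + 83)*(25 + 78) = (83 + 2*f)*103 = 8549 + 206*f)
1/(F(-780, 720) + b(-797, -374)) = 1/(-939 + (8549 + 206*(-797))) = 1/(-939 + (8549 - 164182)) = 1/(-939 - 155633) = 1/(-156572) = -1/156572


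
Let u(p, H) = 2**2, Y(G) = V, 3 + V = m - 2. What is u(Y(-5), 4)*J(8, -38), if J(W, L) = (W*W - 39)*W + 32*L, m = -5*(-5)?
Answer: -4064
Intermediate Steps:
m = 25
V = 20 (V = -3 + (25 - 2) = -3 + 23 = 20)
Y(G) = 20
J(W, L) = 32*L + W*(-39 + W**2) (J(W, L) = (W**2 - 39)*W + 32*L = (-39 + W**2)*W + 32*L = W*(-39 + W**2) + 32*L = 32*L + W*(-39 + W**2))
u(p, H) = 4
u(Y(-5), 4)*J(8, -38) = 4*(8**3 - 39*8 + 32*(-38)) = 4*(512 - 312 - 1216) = 4*(-1016) = -4064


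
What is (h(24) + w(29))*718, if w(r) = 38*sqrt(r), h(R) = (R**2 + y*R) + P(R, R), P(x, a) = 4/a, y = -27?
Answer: -154729/3 + 27284*sqrt(29) ≈ 95353.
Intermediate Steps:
h(R) = R**2 - 27*R + 4/R (h(R) = (R**2 - 27*R) + 4/R = R**2 - 27*R + 4/R)
(h(24) + w(29))*718 = ((4 + 24**2*(-27 + 24))/24 + 38*sqrt(29))*718 = ((4 + 576*(-3))/24 + 38*sqrt(29))*718 = ((4 - 1728)/24 + 38*sqrt(29))*718 = ((1/24)*(-1724) + 38*sqrt(29))*718 = (-431/6 + 38*sqrt(29))*718 = -154729/3 + 27284*sqrt(29)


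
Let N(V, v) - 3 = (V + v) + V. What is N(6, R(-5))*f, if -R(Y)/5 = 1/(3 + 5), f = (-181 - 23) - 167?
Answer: -42665/8 ≈ -5333.1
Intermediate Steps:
f = -371 (f = -204 - 167 = -371)
R(Y) = -5/8 (R(Y) = -5/(3 + 5) = -5/8)
N(V, v) = 3 + v + 2*V (N(V, v) = 3 + ((V + v) + V) = 3 + (v + 2*V) = 3 + v + 2*V)
N(6, R(-5))*f = (3 - 5/8 + 2*6)*(-371) = (3 - 5/8 + 12)*(-371) = (115/8)*(-371) = -42665/8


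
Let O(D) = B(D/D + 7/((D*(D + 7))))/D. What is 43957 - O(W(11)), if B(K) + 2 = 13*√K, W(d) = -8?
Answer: 175827/4 + 13*√30/32 ≈ 43959.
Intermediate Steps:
B(K) = -2 + 13*√K
O(D) = (-2 + 13*√(1 + 7/(D*(7 + D))))/D (O(D) = (-2 + 13*√(D/D + 7/((D*(D + 7)))))/D = (-2 + 13*√(1 + 7/((D*(7 + D)))))/D = (-2 + 13*√(1 + 7*(1/(D*(7 + D)))))/D = (-2 + 13*√(1 + 7/(D*(7 + D))))/D)
43957 - O(W(11)) = 43957 - (-2 + 13*√((7 + (-8)² + 7*(-8))/((-8)*(7 - 8))))/(-8) = 43957 - (-1)*(-2 + 13*√(-⅛*(7 + 64 - 56)/(-1)))/8 = 43957 - (-1)*(-2 + 13*√(-⅛*(-1)*15))/8 = 43957 - (-1)*(-2 + 13*√(15/8))/8 = 43957 - (-1)*(-2 + 13*(√30/4))/8 = 43957 - (-1)*(-2 + 13*√30/4)/8 = 43957 - (¼ - 13*√30/32) = 43957 + (-¼ + 13*√30/32) = 175827/4 + 13*√30/32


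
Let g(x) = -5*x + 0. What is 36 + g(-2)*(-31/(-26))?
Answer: 623/13 ≈ 47.923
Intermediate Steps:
g(x) = -5*x
36 + g(-2)*(-31/(-26)) = 36 + (-5*(-2))*(-31/(-26)) = 36 + 10*(-31*(-1/26)) = 36 + 10*(31/26) = 36 + 155/13 = 623/13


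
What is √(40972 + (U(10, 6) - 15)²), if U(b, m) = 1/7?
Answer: 2*√504611/7 ≈ 202.96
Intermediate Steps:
U(b, m) = ⅐
√(40972 + (U(10, 6) - 15)²) = √(40972 + (⅐ - 15)²) = √(40972 + (-104/7)²) = √(40972 + 10816/49) = √(2018444/49) = 2*√504611/7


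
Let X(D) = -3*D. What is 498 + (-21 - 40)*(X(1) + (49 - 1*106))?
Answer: 4158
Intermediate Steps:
498 + (-21 - 40)*(X(1) + (49 - 1*106)) = 498 + (-21 - 40)*(-3*1 + (49 - 1*106)) = 498 - 61*(-3 + (49 - 106)) = 498 - 61*(-3 - 57) = 498 - 61*(-60) = 498 + 3660 = 4158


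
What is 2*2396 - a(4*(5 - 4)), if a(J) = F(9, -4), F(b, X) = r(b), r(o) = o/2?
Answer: 9575/2 ≈ 4787.5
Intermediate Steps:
r(o) = o/2 (r(o) = o*(1/2) = o/2)
F(b, X) = b/2
a(J) = 9/2 (a(J) = (1/2)*9 = 9/2)
2*2396 - a(4*(5 - 4)) = 2*2396 - 1*9/2 = 4792 - 9/2 = 9575/2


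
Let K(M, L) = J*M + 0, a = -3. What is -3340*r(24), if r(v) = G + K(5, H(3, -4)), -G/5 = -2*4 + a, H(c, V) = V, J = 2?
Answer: -217100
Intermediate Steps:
K(M, L) = 2*M (K(M, L) = 2*M + 0 = 2*M)
G = 55 (G = -5*(-2*4 - 3) = -5*(-8 - 3) = -5*(-11) = 55)
r(v) = 65 (r(v) = 55 + 2*5 = 55 + 10 = 65)
-3340*r(24) = -3340*65 = -217100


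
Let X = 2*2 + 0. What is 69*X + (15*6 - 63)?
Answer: 303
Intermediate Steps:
X = 4 (X = 4 + 0 = 4)
69*X + (15*6 - 63) = 69*4 + (15*6 - 63) = 276 + (90 - 63) = 276 + 27 = 303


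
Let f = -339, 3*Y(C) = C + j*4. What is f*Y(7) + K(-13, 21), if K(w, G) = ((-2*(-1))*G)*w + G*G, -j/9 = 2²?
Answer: 15376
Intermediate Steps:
j = -36 (j = -9*2² = -9*4 = -36)
Y(C) = -48 + C/3 (Y(C) = (C - 36*4)/3 = (C - 144)/3 = (-144 + C)/3 = -48 + C/3)
K(w, G) = G² + 2*G*w (K(w, G) = (2*G)*w + G² = 2*G*w + G² = G² + 2*G*w)
f*Y(7) + K(-13, 21) = -339*(-48 + (⅓)*7) + 21*(21 + 2*(-13)) = -339*(-48 + 7/3) + 21*(21 - 26) = -339*(-137/3) + 21*(-5) = 15481 - 105 = 15376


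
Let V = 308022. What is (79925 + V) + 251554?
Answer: 639501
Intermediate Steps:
(79925 + V) + 251554 = (79925 + 308022) + 251554 = 387947 + 251554 = 639501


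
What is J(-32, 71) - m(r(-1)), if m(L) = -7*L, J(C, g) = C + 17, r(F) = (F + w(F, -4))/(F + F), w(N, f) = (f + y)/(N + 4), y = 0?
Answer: -41/6 ≈ -6.8333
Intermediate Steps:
w(N, f) = f/(4 + N) (w(N, f) = (f + 0)/(N + 4) = f/(4 + N))
r(F) = (F - 4/(4 + F))/(2*F) (r(F) = (F - 4/(4 + F))/(F + F) = (F - 4/(4 + F))/((2*F)) = (F - 4/(4 + F))*(1/(2*F)) = (F - 4/(4 + F))/(2*F))
J(C, g) = 17 + C
J(-32, 71) - m(r(-1)) = (17 - 32) - (-7)*(½)*(-4 - (4 - 1))/(-1*(4 - 1)) = -15 - (-7)*(½)*(-1)*(-4 - 1*3)/3 = -15 - (-7)*(½)*(-1)*(⅓)*(-4 - 3) = -15 - (-7)*(½)*(-1)*(⅓)*(-7) = -15 - (-7)*7/6 = -15 - 1*(-49/6) = -15 + 49/6 = -41/6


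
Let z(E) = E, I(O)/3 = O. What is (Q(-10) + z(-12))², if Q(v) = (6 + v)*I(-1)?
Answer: 0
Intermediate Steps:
I(O) = 3*O
Q(v) = -18 - 3*v (Q(v) = (6 + v)*(3*(-1)) = (6 + v)*(-3) = -18 - 3*v)
(Q(-10) + z(-12))² = ((-18 - 3*(-10)) - 12)² = ((-18 + 30) - 12)² = (12 - 12)² = 0² = 0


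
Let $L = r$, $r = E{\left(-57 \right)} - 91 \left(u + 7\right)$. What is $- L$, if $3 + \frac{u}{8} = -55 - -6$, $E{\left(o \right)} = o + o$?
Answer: $-37105$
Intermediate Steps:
$E{\left(o \right)} = 2 o$
$u = -416$ ($u = -24 + 8 \left(-55 - -6\right) = -24 + 8 \left(-55 + 6\right) = -24 + 8 \left(-49\right) = -24 - 392 = -416$)
$r = 37105$ ($r = 2 \left(-57\right) - 91 \left(-416 + 7\right) = -114 - -37219 = -114 + 37219 = 37105$)
$L = 37105$
$- L = \left(-1\right) 37105 = -37105$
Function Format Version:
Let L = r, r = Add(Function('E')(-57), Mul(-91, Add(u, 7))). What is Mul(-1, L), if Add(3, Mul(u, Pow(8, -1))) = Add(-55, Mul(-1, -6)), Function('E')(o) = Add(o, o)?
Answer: -37105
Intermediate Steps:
Function('E')(o) = Mul(2, o)
u = -416 (u = Add(-24, Mul(8, Add(-55, Mul(-1, -6)))) = Add(-24, Mul(8, Add(-55, 6))) = Add(-24, Mul(8, -49)) = Add(-24, -392) = -416)
r = 37105 (r = Add(Mul(2, -57), Mul(-91, Add(-416, 7))) = Add(-114, Mul(-91, -409)) = Add(-114, 37219) = 37105)
L = 37105
Mul(-1, L) = Mul(-1, 37105) = -37105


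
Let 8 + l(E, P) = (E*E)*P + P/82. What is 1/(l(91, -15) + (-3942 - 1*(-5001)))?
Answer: -82/10099463 ≈ -8.1192e-6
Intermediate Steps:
l(E, P) = -8 + P/82 + P*E² (l(E, P) = -8 + ((E*E)*P + P/82) = -8 + (E²*P + P*(1/82)) = -8 + (P*E² + P/82) = -8 + (P/82 + P*E²) = -8 + P/82 + P*E²)
1/(l(91, -15) + (-3942 - 1*(-5001))) = 1/((-8 + (1/82)*(-15) - 15*91²) + (-3942 - 1*(-5001))) = 1/((-8 - 15/82 - 15*8281) + (-3942 + 5001)) = 1/((-8 - 15/82 - 124215) + 1059) = 1/(-10186301/82 + 1059) = 1/(-10099463/82) = -82/10099463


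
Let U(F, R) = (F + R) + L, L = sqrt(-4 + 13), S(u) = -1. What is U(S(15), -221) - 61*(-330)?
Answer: 19911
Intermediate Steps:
L = 3 (L = sqrt(9) = 3)
U(F, R) = 3 + F + R (U(F, R) = (F + R) + 3 = 3 + F + R)
U(S(15), -221) - 61*(-330) = (3 - 1 - 221) - 61*(-330) = -219 - 1*(-20130) = -219 + 20130 = 19911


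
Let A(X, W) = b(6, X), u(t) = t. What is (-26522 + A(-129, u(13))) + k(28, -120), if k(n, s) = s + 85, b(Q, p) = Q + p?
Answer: -26680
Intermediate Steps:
A(X, W) = 6 + X
k(n, s) = 85 + s
(-26522 + A(-129, u(13))) + k(28, -120) = (-26522 + (6 - 129)) + (85 - 120) = (-26522 - 123) - 35 = -26645 - 35 = -26680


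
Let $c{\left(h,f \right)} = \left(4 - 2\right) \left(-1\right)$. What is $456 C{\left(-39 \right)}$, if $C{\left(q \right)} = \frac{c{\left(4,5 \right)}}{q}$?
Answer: $\frac{304}{13} \approx 23.385$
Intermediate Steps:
$c{\left(h,f \right)} = -2$ ($c{\left(h,f \right)} = 2 \left(-1\right) = -2$)
$C{\left(q \right)} = - \frac{2}{q}$
$456 C{\left(-39 \right)} = 456 \left(- \frac{2}{-39}\right) = 456 \left(\left(-2\right) \left(- \frac{1}{39}\right)\right) = 456 \cdot \frac{2}{39} = \frac{304}{13}$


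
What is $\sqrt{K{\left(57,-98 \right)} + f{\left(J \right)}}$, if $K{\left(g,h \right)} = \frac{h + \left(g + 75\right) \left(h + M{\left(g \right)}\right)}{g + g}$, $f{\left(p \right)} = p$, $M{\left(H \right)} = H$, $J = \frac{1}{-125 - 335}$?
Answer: $\frac{i \sqrt{23012535}}{690} \approx 6.9524 i$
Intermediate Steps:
$J = - \frac{1}{460}$ ($J = \frac{1}{-460} = - \frac{1}{460} \approx -0.0021739$)
$K{\left(g,h \right)} = \frac{h + \left(75 + g\right) \left(g + h\right)}{2 g}$ ($K{\left(g,h \right)} = \frac{h + \left(g + 75\right) \left(h + g\right)}{g + g} = \frac{h + \left(75 + g\right) \left(g + h\right)}{2 g}$)
$\sqrt{K{\left(57,-98 \right)} + f{\left(J \right)}} = \sqrt{\frac{75 \cdot 57 + 76 \left(-98\right) + 57 \left(57 - 98\right)}{2 \cdot 57} - \frac{1}{460}} = \sqrt{\frac{1}{2} \cdot \frac{1}{57} \left(4275 - 7448 + 57 \left(-41\right)\right) - \frac{1}{460}} = \sqrt{\frac{1}{2} \cdot \frac{1}{57} \left(4275 - 7448 - 2337\right) - \frac{1}{460}} = \sqrt{\frac{1}{2} \cdot \frac{1}{57} \left(-5510\right) - \frac{1}{460}} = \sqrt{- \frac{145}{3} - \frac{1}{460}} = \sqrt{- \frac{66703}{1380}} = \frac{i \sqrt{23012535}}{690}$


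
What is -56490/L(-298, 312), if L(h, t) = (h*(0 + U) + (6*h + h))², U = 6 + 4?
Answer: -28245/12832178 ≈ -0.0022011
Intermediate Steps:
U = 10
L(h, t) = 289*h² (L(h, t) = (h*(0 + 10) + (6*h + h))² = (h*10 + 7*h)² = (10*h + 7*h)² = (17*h)² = 289*h²)
-56490/L(-298, 312) = -56490/(289*(-298)²) = -56490/(289*88804) = -56490/25664356 = -56490*1/25664356 = -28245/12832178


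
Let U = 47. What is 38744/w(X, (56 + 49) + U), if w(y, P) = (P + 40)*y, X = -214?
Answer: -4843/5136 ≈ -0.94295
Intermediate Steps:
w(y, P) = y*(40 + P) (w(y, P) = (40 + P)*y = y*(40 + P))
38744/w(X, (56 + 49) + U) = 38744/((-214*(40 + ((56 + 49) + 47)))) = 38744/((-214*(40 + (105 + 47)))) = 38744/((-214*(40 + 152))) = 38744/((-214*192)) = 38744/(-41088) = 38744*(-1/41088) = -4843/5136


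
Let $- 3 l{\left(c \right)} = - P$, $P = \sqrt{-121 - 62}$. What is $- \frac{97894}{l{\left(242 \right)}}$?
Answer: $\frac{97894 i \sqrt{183}}{61} \approx 21710.0 i$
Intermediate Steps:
$P = i \sqrt{183}$ ($P = \sqrt{-183} = i \sqrt{183} \approx 13.528 i$)
$l{\left(c \right)} = \frac{i \sqrt{183}}{3}$ ($l{\left(c \right)} = - \frac{\left(-1\right) i \sqrt{183}}{3} = \frac{i \sqrt{183}}{3}$)
$- \frac{97894}{l{\left(242 \right)}} = - \frac{97894}{\frac{1}{3} i \sqrt{183}} = - 97894 \left(- \frac{i \sqrt{183}}{61}\right) = \frac{97894 i \sqrt{183}}{61}$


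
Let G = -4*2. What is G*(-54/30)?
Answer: 72/5 ≈ 14.400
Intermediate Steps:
G = -8
G*(-54/30) = -(-432)/30 = -8*(-9/5) = 72/5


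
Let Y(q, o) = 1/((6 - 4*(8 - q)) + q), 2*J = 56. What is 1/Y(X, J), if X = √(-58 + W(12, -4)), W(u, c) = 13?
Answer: -26 + 15*I*√5 ≈ -26.0 + 33.541*I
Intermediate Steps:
J = 28 (J = (½)*56 = 28)
X = 3*I*√5 (X = √(-58 + 13) = √(-45) = 3*I*√5 ≈ 6.7082*I)
Y(q, o) = 1/(-26 + 5*q) (Y(q, o) = 1/((6 + (-32 + 4*q)) + q) = 1/((-26 + 4*q) + q) = 1/(-26 + 5*q))
1/Y(X, J) = 1/(1/(-26 + 5*(3*I*√5))) = 1/(1/(-26 + 15*I*√5)) = -26 + 15*I*√5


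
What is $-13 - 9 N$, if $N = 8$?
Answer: $-85$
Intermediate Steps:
$-13 - 9 N = -13 - 72 = -85$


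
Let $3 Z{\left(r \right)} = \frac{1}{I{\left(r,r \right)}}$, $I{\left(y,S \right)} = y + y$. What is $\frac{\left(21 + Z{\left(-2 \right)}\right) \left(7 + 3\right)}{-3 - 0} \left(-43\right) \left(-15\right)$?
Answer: $- \frac{269825}{6} \approx -44971.0$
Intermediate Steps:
$I{\left(y,S \right)} = 2 y$
$Z{\left(r \right)} = \frac{1}{6 r}$ ($Z{\left(r \right)} = \frac{1}{3 \cdot 2 r} = \frac{\frac{1}{2} \frac{1}{r}}{3} = \frac{1}{6 r}$)
$\frac{\left(21 + Z{\left(-2 \right)}\right) \left(7 + 3\right)}{-3 - 0} \left(-43\right) \left(-15\right) = \frac{\left(21 + \frac{1}{6 \left(-2\right)}\right) \left(7 + 3\right)}{-3 - 0} \left(-43\right) \left(-15\right) = \frac{\left(21 + \frac{1}{6} \left(- \frac{1}{2}\right)\right) 10}{-3 + 0} \left(-43\right) \left(-15\right) = \frac{\left(21 - \frac{1}{12}\right) 10}{-3} \left(-43\right) \left(-15\right) = \frac{251}{12} \cdot 10 \left(- \frac{1}{3}\right) \left(-43\right) \left(-15\right) = \frac{1255}{6} \left(- \frac{1}{3}\right) \left(-43\right) \left(-15\right) = \left(- \frac{1255}{18}\right) \left(-43\right) \left(-15\right) = \frac{53965}{18} \left(-15\right) = - \frac{269825}{6}$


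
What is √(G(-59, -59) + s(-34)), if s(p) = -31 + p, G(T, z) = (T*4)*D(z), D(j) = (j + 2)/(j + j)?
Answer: I*√179 ≈ 13.379*I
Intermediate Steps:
D(j) = (2 + j)/(2*j) (D(j) = (2 + j)/((2*j)) = (2 + j)*(1/(2*j)) = (2 + j)/(2*j))
G(T, z) = 2*T*(2 + z)/z (G(T, z) = (T*4)*((2 + z)/(2*z)) = (4*T)*((2 + z)/(2*z)) = 2*T*(2 + z)/z)
√(G(-59, -59) + s(-34)) = √(2*(-59)*(2 - 59)/(-59) + (-31 - 34)) = √(2*(-59)*(-1/59)*(-57) - 65) = √(-114 - 65) = √(-179) = I*√179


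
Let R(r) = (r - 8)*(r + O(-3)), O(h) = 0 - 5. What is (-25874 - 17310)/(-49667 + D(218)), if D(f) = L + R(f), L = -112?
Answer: 43184/5049 ≈ 8.5530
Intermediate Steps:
O(h) = -5
R(r) = (-8 + r)*(-5 + r) (R(r) = (r - 8)*(r - 5) = (-8 + r)*(-5 + r))
D(f) = -72 + f² - 13*f (D(f) = -112 + (40 + f² - 13*f) = -72 + f² - 13*f)
(-25874 - 17310)/(-49667 + D(218)) = (-25874 - 17310)/(-49667 + (-72 + 218² - 13*218)) = -43184/(-49667 + (-72 + 47524 - 2834)) = -43184/(-49667 + 44618) = -43184/(-5049) = -43184*(-1/5049) = 43184/5049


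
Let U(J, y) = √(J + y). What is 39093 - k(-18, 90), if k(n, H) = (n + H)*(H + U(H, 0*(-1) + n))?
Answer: 32613 - 432*√2 ≈ 32002.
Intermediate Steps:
k(n, H) = (H + n)*(H + √(H + n)) (k(n, H) = (n + H)*(H + √(H + (0*(-1) + n))) = (H + n)*(H + √(H + (0 + n))) = (H + n)*(H + √(H + n)))
39093 - k(-18, 90) = 39093 - (90² + 90*(-18) + 90*√(90 - 18) - 18*√(90 - 18)) = 39093 - (8100 - 1620 + 90*√72 - 108*√2) = 39093 - (8100 - 1620 + 90*(6*√2) - 108*√2) = 39093 - (8100 - 1620 + 540*√2 - 108*√2) = 39093 - (6480 + 432*√2) = 39093 + (-6480 - 432*√2) = 32613 - 432*√2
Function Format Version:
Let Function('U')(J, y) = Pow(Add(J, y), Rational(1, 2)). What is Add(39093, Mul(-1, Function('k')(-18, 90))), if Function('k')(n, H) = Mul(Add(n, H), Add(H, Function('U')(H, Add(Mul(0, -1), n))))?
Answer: Add(32613, Mul(-432, Pow(2, Rational(1, 2)))) ≈ 32002.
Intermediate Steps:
Function('k')(n, H) = Mul(Add(H, n), Add(H, Pow(Add(H, n), Rational(1, 2)))) (Function('k')(n, H) = Mul(Add(n, H), Add(H, Pow(Add(H, Add(Mul(0, -1), n)), Rational(1, 2)))) = Mul(Add(H, n), Add(H, Pow(Add(H, Add(0, n)), Rational(1, 2)))) = Mul(Add(H, n), Add(H, Pow(Add(H, n), Rational(1, 2)))))
Add(39093, Mul(-1, Function('k')(-18, 90))) = Add(39093, Mul(-1, Add(Pow(90, 2), Mul(90, -18), Mul(90, Pow(Add(90, -18), Rational(1, 2))), Mul(-18, Pow(Add(90, -18), Rational(1, 2)))))) = Add(39093, Mul(-1, Add(8100, -1620, Mul(90, Pow(72, Rational(1, 2))), Mul(-18, Pow(72, Rational(1, 2)))))) = Add(39093, Mul(-1, Add(8100, -1620, Mul(90, Mul(6, Pow(2, Rational(1, 2)))), Mul(-18, Mul(6, Pow(2, Rational(1, 2))))))) = Add(39093, Mul(-1, Add(8100, -1620, Mul(540, Pow(2, Rational(1, 2))), Mul(-108, Pow(2, Rational(1, 2)))))) = Add(39093, Mul(-1, Add(6480, Mul(432, Pow(2, Rational(1, 2)))))) = Add(39093, Add(-6480, Mul(-432, Pow(2, Rational(1, 2))))) = Add(32613, Mul(-432, Pow(2, Rational(1, 2))))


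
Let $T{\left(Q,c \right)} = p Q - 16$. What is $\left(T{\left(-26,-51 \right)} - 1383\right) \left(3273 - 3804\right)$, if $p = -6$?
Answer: $660033$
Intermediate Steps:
$T{\left(Q,c \right)} = -16 - 6 Q$ ($T{\left(Q,c \right)} = - 6 Q - 16 = -16 - 6 Q$)
$\left(T{\left(-26,-51 \right)} - 1383\right) \left(3273 - 3804\right) = \left(\left(-16 - -156\right) - 1383\right) \left(3273 - 3804\right) = \left(\left(-16 + 156\right) - 1383\right) \left(-531\right) = \left(140 - 1383\right) \left(-531\right) = \left(-1243\right) \left(-531\right) = 660033$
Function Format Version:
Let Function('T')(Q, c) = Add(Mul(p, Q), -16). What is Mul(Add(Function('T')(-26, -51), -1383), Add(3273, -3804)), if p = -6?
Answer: 660033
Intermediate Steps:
Function('T')(Q, c) = Add(-16, Mul(-6, Q)) (Function('T')(Q, c) = Add(Mul(-6, Q), -16) = Add(-16, Mul(-6, Q)))
Mul(Add(Function('T')(-26, -51), -1383), Add(3273, -3804)) = Mul(Add(Add(-16, Mul(-6, -26)), -1383), Add(3273, -3804)) = Mul(Add(Add(-16, 156), -1383), -531) = Mul(Add(140, -1383), -531) = Mul(-1243, -531) = 660033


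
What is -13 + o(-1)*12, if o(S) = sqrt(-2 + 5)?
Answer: -13 + 12*sqrt(3) ≈ 7.7846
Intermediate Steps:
o(S) = sqrt(3)
-13 + o(-1)*12 = -13 + sqrt(3)*12 = -13 + 12*sqrt(3)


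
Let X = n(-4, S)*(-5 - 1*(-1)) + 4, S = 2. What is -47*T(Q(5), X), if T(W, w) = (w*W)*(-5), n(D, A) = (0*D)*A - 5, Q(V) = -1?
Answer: -5640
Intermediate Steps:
n(D, A) = -5 (n(D, A) = 0*A - 5 = 0 - 5 = -5)
X = 24 (X = -5*(-5 - 1*(-1)) + 4 = -5*(-5 + 1) + 4 = -5*(-4) + 4 = 20 + 4 = 24)
T(W, w) = -5*W*w (T(W, w) = (W*w)*(-5) = -5*W*w)
-47*T(Q(5), X) = -(-235)*(-1)*24 = -47*120 = -5640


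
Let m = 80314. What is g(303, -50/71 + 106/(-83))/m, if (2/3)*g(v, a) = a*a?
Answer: 102246732/1394550169493 ≈ 7.3319e-5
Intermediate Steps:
g(v, a) = 3*a**2/2 (g(v, a) = 3*(a*a)/2 = 3*a**2/2)
g(303, -50/71 + 106/(-83))/m = (3*(-50/71 + 106/(-83))**2/2)/80314 = (3*(-50*1/71 + 106*(-1/83))**2/2)*(1/80314) = (3*(-50/71 - 106/83)**2/2)*(1/80314) = (3*(-11676/5893)**2/2)*(1/80314) = ((3/2)*(136328976/34727449))*(1/80314) = (204493464/34727449)*(1/80314) = 102246732/1394550169493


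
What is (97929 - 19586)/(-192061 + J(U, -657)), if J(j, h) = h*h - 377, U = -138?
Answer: 78343/239211 ≈ 0.32751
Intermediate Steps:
J(j, h) = -377 + h² (J(j, h) = h² - 377 = -377 + h²)
(97929 - 19586)/(-192061 + J(U, -657)) = (97929 - 19586)/(-192061 + (-377 + (-657)²)) = 78343/(-192061 + (-377 + 431649)) = 78343/(-192061 + 431272) = 78343/239211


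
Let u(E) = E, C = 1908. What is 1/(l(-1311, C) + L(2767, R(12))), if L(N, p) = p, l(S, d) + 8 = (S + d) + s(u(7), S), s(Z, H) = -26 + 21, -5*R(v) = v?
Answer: 5/2908 ≈ 0.0017194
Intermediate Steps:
R(v) = -v/5
s(Z, H) = -5
l(S, d) = -13 + S + d (l(S, d) = -8 + ((S + d) - 5) = -8 + (-5 + S + d) = -13 + S + d)
1/(l(-1311, C) + L(2767, R(12))) = 1/((-13 - 1311 + 1908) - 1/5*12) = 1/(584 - 12/5) = 1/(2908/5) = 5/2908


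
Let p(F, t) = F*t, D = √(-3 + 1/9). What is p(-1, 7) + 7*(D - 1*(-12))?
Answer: 77 + 7*I*√26/3 ≈ 77.0 + 11.898*I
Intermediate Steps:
D = I*√26/3 (D = √(-3 + ⅑) = √(-26/9) = I*√26/3 ≈ 1.6997*I)
p(-1, 7) + 7*(D - 1*(-12)) = -1*7 + 7*(I*√26/3 - 1*(-12)) = -7 + 7*(I*√26/3 + 12) = -7 + 7*(12 + I*√26/3) = -7 + (84 + 7*I*√26/3) = 77 + 7*I*√26/3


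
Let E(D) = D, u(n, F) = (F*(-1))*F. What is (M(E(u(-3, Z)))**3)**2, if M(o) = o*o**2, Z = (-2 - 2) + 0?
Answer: 4722366482869645213696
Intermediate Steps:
Z = -4 (Z = -4 + 0 = -4)
u(n, F) = -F**2 (u(n, F) = (-F)*F = -F**2)
M(o) = o**3
(M(E(u(-3, Z)))**3)**2 = (((-1*(-4)**2)**3)**3)**2 = (((-1*16)**3)**3)**2 = (((-16)**3)**3)**2 = ((-4096)**3)**2 = (-68719476736)**2 = 4722366482869645213696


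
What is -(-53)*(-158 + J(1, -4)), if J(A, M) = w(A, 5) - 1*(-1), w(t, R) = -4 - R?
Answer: -8798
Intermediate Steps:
J(A, M) = -8 (J(A, M) = (-4 - 1*5) - 1*(-1) = (-4 - 5) + 1 = -9 + 1 = -8)
-(-53)*(-158 + J(1, -4)) = -(-53)*(-158 - 8) = -(-53)*(-166) = -1*8798 = -8798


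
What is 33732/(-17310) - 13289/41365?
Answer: -54178559/23867605 ≈ -2.2700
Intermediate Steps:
33732/(-17310) - 13289/41365 = 33732*(-1/17310) - 13289*1/41365 = -5622/2885 - 13289/41365 = -54178559/23867605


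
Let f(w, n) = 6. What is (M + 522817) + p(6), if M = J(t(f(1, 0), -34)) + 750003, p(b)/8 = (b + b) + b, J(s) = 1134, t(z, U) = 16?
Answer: 1274098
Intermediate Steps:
p(b) = 24*b (p(b) = 8*((b + b) + b) = 8*(2*b + b) = 8*(3*b) = 24*b)
M = 751137 (M = 1134 + 750003 = 751137)
(M + 522817) + p(6) = (751137 + 522817) + 24*6 = 1273954 + 144 = 1274098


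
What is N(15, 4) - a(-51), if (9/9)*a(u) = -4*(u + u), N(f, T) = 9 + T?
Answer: -395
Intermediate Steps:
a(u) = -8*u (a(u) = -4*(u + u) = -8*u)
N(15, 4) - a(-51) = (9 + 4) - (-8)*(-51) = 13 - 1*408 = 13 - 408 = -395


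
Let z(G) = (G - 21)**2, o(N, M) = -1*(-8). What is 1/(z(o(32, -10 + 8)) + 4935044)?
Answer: 1/4935213 ≈ 2.0263e-7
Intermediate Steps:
o(N, M) = 8
z(G) = (-21 + G)**2
1/(z(o(32, -10 + 8)) + 4935044) = 1/((-21 + 8)**2 + 4935044) = 1/((-13)**2 + 4935044) = 1/(169 + 4935044) = 1/4935213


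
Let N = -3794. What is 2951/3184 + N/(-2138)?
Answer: 9194667/3403696 ≈ 2.7014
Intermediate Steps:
2951/3184 + N/(-2138) = 2951/3184 - 3794/(-2138) = 2951*(1/3184) - 3794*(-1/2138) = 2951/3184 + 1897/1069 = 9194667/3403696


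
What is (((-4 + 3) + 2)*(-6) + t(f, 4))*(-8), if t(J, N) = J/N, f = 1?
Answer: 46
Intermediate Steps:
t(J, N) = J/N
(((-4 + 3) + 2)*(-6) + t(f, 4))*(-8) = (((-4 + 3) + 2)*(-6) + 1/4)*(-8) = ((-1 + 2)*(-6) + 1*(¼))*(-8) = (1*(-6) + ¼)*(-8) = (-6 + ¼)*(-8) = -23/4*(-8) = 46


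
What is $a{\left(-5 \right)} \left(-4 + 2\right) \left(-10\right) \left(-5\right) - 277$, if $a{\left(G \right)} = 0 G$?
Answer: $-277$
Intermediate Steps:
$a{\left(G \right)} = 0$
$a{\left(-5 \right)} \left(-4 + 2\right) \left(-10\right) \left(-5\right) - 277 = 0 \left(-4 + 2\right) \left(-10\right) \left(-5\right) - 277 = 0 \left(-2\right) \left(-10\right) \left(-5\right) - 277 = 0 \left(-10\right) \left(-5\right) - 277 = 0 \left(-5\right) - 277 = 0 - 277 = -277$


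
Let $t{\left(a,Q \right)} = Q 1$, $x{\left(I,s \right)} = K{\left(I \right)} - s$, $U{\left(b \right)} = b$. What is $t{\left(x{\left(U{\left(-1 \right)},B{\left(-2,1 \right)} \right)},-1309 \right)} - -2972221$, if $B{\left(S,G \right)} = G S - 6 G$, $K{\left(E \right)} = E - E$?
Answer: $2970912$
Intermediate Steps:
$K{\left(E \right)} = 0$
$B{\left(S,G \right)} = - 6 G + G S$
$x{\left(I,s \right)} = - s$ ($x{\left(I,s \right)} = 0 - s = - s$)
$t{\left(a,Q \right)} = Q$
$t{\left(x{\left(U{\left(-1 \right)},B{\left(-2,1 \right)} \right)},-1309 \right)} - -2972221 = -1309 - -2972221 = -1309 + 2972221 = 2970912$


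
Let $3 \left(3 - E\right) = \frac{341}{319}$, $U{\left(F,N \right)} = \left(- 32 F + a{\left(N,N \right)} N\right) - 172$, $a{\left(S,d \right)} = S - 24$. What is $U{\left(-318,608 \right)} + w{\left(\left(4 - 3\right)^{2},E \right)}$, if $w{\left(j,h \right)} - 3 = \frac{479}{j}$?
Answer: $365558$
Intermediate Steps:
$a{\left(S,d \right)} = -24 + S$
$U{\left(F,N \right)} = -172 - 32 F + N \left(-24 + N\right)$ ($U{\left(F,N \right)} = \left(- 32 F + \left(-24 + N\right) N\right) - 172 = \left(- 32 F + N \left(-24 + N\right)\right) - 172 = -172 - 32 F + N \left(-24 + N\right)$)
$E = \frac{230}{87}$ ($E = 3 - \frac{341 \cdot \frac{1}{319}}{3} = 3 - \frac{31}{87} = \frac{230}{87} \approx 2.6437$)
$w{\left(j,h \right)} = 3 + \frac{479}{j}$
$U{\left(-318,608 \right)} + w{\left(\left(4 - 3\right)^{2},E \right)} = \left(-172 - -10176 + 608 \left(-24 + 608\right)\right) + \left(3 + \frac{479}{\left(4 - 3\right)^{2}}\right) = \left(-172 + 10176 + 608 \cdot 584\right) + \left(3 + \frac{479}{1^{2}}\right) = \left(-172 + 10176 + 355072\right) + \left(3 + \frac{479}{1}\right) = 365076 + \left(3 + 479 \cdot 1\right) = 365076 + \left(3 + 479\right) = 365076 + 482 = 365558$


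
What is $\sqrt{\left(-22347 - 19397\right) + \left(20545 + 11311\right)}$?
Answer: $4 i \sqrt{618} \approx 99.438 i$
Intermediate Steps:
$\sqrt{\left(-22347 - 19397\right) + \left(20545 + 11311\right)} = \sqrt{\left(-22347 - 19397\right) + 31856} = \sqrt{-41744 + 31856} = \sqrt{-9888} = 4 i \sqrt{618}$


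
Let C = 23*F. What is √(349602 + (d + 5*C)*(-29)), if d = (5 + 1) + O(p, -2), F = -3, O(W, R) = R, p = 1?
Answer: 11*√2971 ≈ 599.58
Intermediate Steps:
d = 4 (d = (5 + 1) - 2 = 6 - 2 = 4)
C = -69 (C = 23*(-3) = -69)
√(349602 + (d + 5*C)*(-29)) = √(349602 + (4 + 5*(-69))*(-29)) = √(349602 + (4 - 345)*(-29)) = √(349602 - 341*(-29)) = √(349602 + 9889) = √359491 = 11*√2971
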